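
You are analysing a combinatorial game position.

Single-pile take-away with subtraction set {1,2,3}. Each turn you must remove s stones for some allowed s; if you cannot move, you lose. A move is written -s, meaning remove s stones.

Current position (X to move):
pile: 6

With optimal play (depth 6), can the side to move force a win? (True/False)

ply 1, X at 6 | -1=-1→5; -2=+1→4*; -3=-1→3
ply 2, O at 4 | -1=-1→3*; -2=-1→2; -3=-1→1
ply 3, X at 3 | -1=-1→2; -2=-1→1; -3=+1→0*
ply 4: 0 is terminal -1 (O); from 6 depth 6

X winning at [6]: True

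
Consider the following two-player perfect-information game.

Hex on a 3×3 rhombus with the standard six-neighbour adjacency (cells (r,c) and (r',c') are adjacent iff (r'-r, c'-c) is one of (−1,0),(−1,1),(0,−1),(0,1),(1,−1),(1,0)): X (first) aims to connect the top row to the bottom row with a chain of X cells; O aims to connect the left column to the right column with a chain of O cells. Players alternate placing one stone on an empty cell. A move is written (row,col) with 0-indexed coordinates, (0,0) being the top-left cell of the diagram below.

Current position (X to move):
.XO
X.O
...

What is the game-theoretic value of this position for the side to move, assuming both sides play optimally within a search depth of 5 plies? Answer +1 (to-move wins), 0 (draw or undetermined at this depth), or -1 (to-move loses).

ply 1, X at .XO/X.O/... | (0,0)=-1→XXO/X.O/...; (1,1)=+1→.XO/XXO/...*; (2,0)=+1→.XO/X.O/X..; (2,1)=+1→.XO/X.O/.X.; (2,2)=-1→.XO/X.O/..X
ply 2, O at .XO/XXO/... | (0,0)=-1→OXO/XXO/...*; (2,0)=-1→.XO/XXO/O..; (2,1)=-1→.XO/XXO/.O.; (2,2)=-1→.XO/XXO/..O
ply 3, X at OXO/XXO/... | (2,0)=+1→OXO/XXO/X..*; (2,1)=+1→OXO/XXO/.X.; (2,2)=+1→OXO/XXO/..X
ply 4: OXO/XXO/X.. is terminal -1 (O); from .XO/X.O/... depth 5

value(.XO/X.O/..., X) = +1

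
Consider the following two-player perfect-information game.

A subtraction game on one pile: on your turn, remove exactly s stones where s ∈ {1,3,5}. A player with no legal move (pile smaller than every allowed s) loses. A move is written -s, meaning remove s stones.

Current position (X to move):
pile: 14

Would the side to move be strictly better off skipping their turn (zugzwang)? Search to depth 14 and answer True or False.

zugzwang(14, X) = True

[14] X move#1: -1:-1/13*, -3:-1/11, -5:-1/9
[13] O move#2: -1:+1/12*, -3:+1/10, -5:+1/8
[12] X move#3: -1:-1/11*, -3:-1/9, -5:-1/7
[11] O move#4: -1:+1/10*, -3:+1/8, -5:+1/6
[10] X move#5: -1:-1/9*, -3:-1/7, -5:-1/5
[9] O move#6: -1:+1/8*, -3:+1/6, -5:+1/4
[8] X move#7: -1:-1/7*, -3:-1/5, -5:-1/3
[7] O move#8: -1:+1/6*, -3:+1/4, -5:+1/2
[6] X move#9: -1:-1/5*, -3:-1/3, -5:-1/1
[5] O move#10: -1:+1/4*, -3:+1/2, -5:+1/0
[4] X move#11: -1:-1/3*, -3:-1/1
[3] O move#12: -1:+1/2*, -3:+1/0
[2] X move#13: -1:-1/1*
[1] O move#14: -1:+1/0*
[0] end (terminal -1, X#15); searched 14 to 14
suppose X passes — search the same position with O to move:
pass> [14] O move#1: -1:-1/13*, -3:-1/11, -5:-1/9
pass> [13] X move#2: -1:+1/12*, -3:+1/10, -5:+1/8
pass> [12] O move#3: -1:-1/11*, -3:-1/9, -5:-1/7
pass> [11] X move#4: -1:+1/10*, -3:+1/8, -5:+1/6
pass> [10] O move#5: -1:-1/9*, -3:-1/7, -5:-1/5
pass> [9] X move#6: -1:+1/8*, -3:+1/6, -5:+1/4
pass> [8] O move#7: -1:-1/7*, -3:-1/5, -5:-1/3
pass> [7] X move#8: -1:+1/6*, -3:+1/4, -5:+1/2
pass> [6] O move#9: -1:-1/5*, -3:-1/3, -5:-1/1
pass> [5] X move#10: -1:+1/4*, -3:+1/2, -5:+1/0
pass> [4] O move#11: -1:-1/3*, -3:-1/1
pass> [3] X move#12: -1:+1/2*, -3:+1/0
pass> [2] O move#13: -1:-1/1*
pass> [1] X move#14: -1:+1/0*
pass> [0] end (terminal -1, O#15); searched 14 to 14
for X: play -1, pass +1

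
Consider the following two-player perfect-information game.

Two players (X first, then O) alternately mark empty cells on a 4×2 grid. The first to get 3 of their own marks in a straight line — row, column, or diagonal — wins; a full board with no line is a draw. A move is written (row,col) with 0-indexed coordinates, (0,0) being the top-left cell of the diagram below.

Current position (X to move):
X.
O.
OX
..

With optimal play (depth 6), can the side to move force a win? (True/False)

[X./O./OX/..] X move#1: (0,1):-1/XX/O./OX/.., (1,1):-1/X./OX/OX/.., (3,0):+0/X./O./OX/X.*, (3,1):-1/X./O./OX/.X
[X./O./OX/X.] O move#2: (0,1):+0/XO/O./OX/X.*, (1,1):+0/X./OO/OX/X., (3,1):+0/X./O./OX/XO
[XO/O./OX/X.] X move#3: (1,1):+0/XO/OX/OX/X.*, (3,1):+0/XO/O./OX/XX
[XO/OX/OX/X.] O move#4: (3,1):+0/XO/OX/OX/XO*
[XO/OX/OX/XO] end (terminal +0, X#5); searched X./O./OX/.. to 6

X winning at [X./O./OX/..]: False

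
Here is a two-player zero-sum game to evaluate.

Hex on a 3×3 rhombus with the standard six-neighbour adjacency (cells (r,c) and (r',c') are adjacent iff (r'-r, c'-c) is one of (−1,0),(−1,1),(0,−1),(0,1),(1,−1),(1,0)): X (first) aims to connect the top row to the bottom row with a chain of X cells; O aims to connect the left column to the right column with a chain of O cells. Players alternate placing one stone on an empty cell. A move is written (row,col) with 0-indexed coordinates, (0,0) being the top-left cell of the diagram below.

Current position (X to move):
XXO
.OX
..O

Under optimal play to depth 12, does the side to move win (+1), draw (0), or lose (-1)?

p1 X@[XXO/.OX/..O]: (1,0)[XXO/XOX/..O]-1* (2,0)[XXO/.OX/X.O]-1 (2,1)[XXO/.OX/.XO]-1
p2 O@[XXO/XOX/..O]: (2,0)[XXO/XOX/O.O]+1* (2,1)[XXO/XOX/.OO]-1
p3 X@[XXO/XOX/O.O] terminal -1; root [XXO/.OX/..O] d12

value(XXO/.OX/..O, X) = -1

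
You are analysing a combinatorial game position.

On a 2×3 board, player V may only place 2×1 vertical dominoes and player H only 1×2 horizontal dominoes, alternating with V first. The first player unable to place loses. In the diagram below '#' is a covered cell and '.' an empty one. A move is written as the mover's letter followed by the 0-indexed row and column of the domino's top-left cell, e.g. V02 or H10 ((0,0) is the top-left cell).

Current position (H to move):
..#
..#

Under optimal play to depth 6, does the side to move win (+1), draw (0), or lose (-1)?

p1 H@[..#/..#]: H00[###/..#]+1* H10[..#/###]+1
p2 V@[###/..#] terminal -1; root [..#/..#] d6

value(..#/..#, H) = +1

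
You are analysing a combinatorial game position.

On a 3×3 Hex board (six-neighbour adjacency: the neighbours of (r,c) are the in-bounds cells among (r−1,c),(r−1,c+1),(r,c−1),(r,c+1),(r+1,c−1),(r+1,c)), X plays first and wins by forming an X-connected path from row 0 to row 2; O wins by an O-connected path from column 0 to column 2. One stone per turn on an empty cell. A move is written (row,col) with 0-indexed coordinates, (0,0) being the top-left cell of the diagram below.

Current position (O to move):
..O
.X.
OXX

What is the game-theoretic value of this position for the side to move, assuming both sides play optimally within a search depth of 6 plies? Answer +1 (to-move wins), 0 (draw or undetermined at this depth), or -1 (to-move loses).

value(..O/.X./OXX, O) = +1

p1 O@[..O/.X./OXX]: (0,0)[O.O/.X./OXX]-1 (0,1)[.OO/.X./OXX]+1* (1,0)[..O/OX./OXX]-1 (1,2)[..O/.XO/OXX]-1
p2 X@[.OO/.X./OXX]: (0,0)[XOO/.X./OXX]-1* (1,0)[.OO/XX./OXX]-1 (1,2)[.OO/.XX/OXX]-1
p3 O@[XOO/.X./OXX]: (1,0)[XOO/OX./OXX]+1* (1,2)[XOO/.XO/OXX]-1
p4 X@[XOO/OX./OXX] terminal -1; root [..O/.X./OXX] d6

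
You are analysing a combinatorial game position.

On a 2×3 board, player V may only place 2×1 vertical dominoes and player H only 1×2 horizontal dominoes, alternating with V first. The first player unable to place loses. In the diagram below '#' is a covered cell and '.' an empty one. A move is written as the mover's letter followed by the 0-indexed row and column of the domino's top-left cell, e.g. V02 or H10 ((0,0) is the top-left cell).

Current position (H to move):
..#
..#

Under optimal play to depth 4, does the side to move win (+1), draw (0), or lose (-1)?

ply 1, H at ..#/..# | H00=+1→###/..#*; H10=+1→..#/###
ply 2: ###/..# is terminal -1 (V); from ..#/..# depth 4

value(..#/..#, H) = +1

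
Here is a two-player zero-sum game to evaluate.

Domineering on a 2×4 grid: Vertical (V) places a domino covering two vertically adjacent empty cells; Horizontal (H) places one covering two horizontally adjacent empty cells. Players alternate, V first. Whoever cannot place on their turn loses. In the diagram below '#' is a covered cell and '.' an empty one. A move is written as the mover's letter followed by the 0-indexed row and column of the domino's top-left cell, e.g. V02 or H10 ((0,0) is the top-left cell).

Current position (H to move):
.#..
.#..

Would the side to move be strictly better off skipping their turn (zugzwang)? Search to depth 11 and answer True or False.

[.#../.#..] H move#1: H02:+1/.###/.#..*, H12:+1/.#../.###
[.###/.#..] V move#2: V00:-1/####/##..*
[####/##..] H move#3: H12:+1/####/####*
[####/####] end (terminal -1, V#4); searched .#../.#.. to 11
suppose H passes — search the same position with V to move:
pass> [.#../.#..] V move#1: V00:-1/##../##.., V02:+1/.##./.##.*, V03:+1/.#.#/.#.#
pass> [.##./.##.] end (terminal -1, H#2); searched .#../.#.. to 11
for H: play +1, pass -1

zugzwang(.#../.#.., H) = False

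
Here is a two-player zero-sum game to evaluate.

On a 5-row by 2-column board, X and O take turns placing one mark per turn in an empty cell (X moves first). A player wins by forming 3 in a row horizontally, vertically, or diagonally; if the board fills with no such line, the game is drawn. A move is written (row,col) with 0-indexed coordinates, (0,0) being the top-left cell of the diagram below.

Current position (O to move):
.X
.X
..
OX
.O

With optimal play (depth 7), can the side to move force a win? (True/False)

[.X/.X/../OX/.O] O move#1: (0,0):-1/OX/.X/../OX/.O, (1,0):-1/.X/OX/../OX/.O, (2,0):-1/.X/.X/O./OX/.O, (2,1):+0/.X/.X/.O/OX/.O*, (4,0):-1/.X/.X/../OX/OO
[.X/.X/.O/OX/.O] X move#2: (0,0):-1/XX/.X/.O/OX/.O, (1,0):+0/.X/XX/.O/OX/.O*, (2,0):+0/.X/.X/XO/OX/.O, (4,0):+0/.X/.X/.O/OX/XO
[.X/XX/.O/OX/.O] O move#3: (0,0):+0/OX/XX/.O/OX/.O*, (2,0):+0/.X/XX/OO/OX/.O, (4,0):+0/.X/XX/.O/OX/OO
[OX/XX/.O/OX/.O] X move#4: (2,0):+0/OX/XX/XO/OX/.O*, (4,0):+0/OX/XX/.O/OX/XO
[OX/XX/XO/OX/.O] O move#5: (4,0):+0/OX/XX/XO/OX/OO*
[OX/XX/XO/OX/OO] end (terminal +0, X#6); searched .X/.X/../OX/.O to 7

O winning at [.X/.X/../OX/.O]: False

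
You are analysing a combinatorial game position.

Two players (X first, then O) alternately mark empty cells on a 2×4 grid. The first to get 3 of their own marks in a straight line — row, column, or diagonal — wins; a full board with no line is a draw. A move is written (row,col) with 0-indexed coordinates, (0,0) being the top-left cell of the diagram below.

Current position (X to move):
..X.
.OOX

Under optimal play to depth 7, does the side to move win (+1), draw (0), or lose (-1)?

[..X./.OOX] X move#1: (0,0):-1/X.X./.OOX, (0,1):-1/.XX./.OOX, (0,3):-1/..XX/.OOX, (1,0):+0/..X./XOOX*
[..X./XOOX] O move#2: (0,0):+0/O.X./XOOX*, (0,1):+0/.OX./XOOX, (0,3):+0/..XO/XOOX
[O.X./XOOX] X move#3: (0,1):+0/OXX./XOOX*, (0,3):+0/O.XX/XOOX
[OXX./XOOX] O move#4: (0,3):+0/OXXO/XOOX*
[OXXO/XOOX] end (terminal +0, X#5); searched ..X./.OOX to 7

value(..X./.OOX, X) = 0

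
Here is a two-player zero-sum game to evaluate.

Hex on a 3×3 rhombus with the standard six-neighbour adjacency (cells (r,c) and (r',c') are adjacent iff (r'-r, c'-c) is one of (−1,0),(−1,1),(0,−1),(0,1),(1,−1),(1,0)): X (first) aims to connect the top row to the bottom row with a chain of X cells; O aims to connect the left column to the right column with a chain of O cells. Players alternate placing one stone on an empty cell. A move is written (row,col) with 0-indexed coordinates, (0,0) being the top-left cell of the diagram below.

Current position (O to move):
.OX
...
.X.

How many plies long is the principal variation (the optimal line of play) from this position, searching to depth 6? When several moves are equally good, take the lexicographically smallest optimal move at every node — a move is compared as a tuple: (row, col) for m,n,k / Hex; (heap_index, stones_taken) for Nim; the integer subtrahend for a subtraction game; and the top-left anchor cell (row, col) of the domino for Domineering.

[.OX/.../.X.] O move#1: (0,0):-1/OOX/.../.X.*, (1,0):-1/.OX/O../.X., (1,1):-1/.OX/.O./.X., (1,2):-1/.OX/..O/.X., (2,0):-1/.OX/.../OX., (2,2):-1/.OX/.../.XO
[OOX/.../.X.] X move#2: (1,0):+1/OOX/X../.X.*, (1,1):+1/OOX/.X./.X., (1,2):+1/OOX/..X/.X., (2,0):+1/OOX/.../XX., (2,2):+1/OOX/.../.XX
[OOX/X../.X.] O move#3: (1,1):-1/OOX/XO./.X.*, (1,2):-1/OOX/X.O/.X., (2,0):-1/OOX/X../OX., (2,2):-1/OOX/X../.XO
[OOX/XO./.X.] X move#4: (1,2):+1/OOX/XOX/.X.*, (2,0):-1/OOX/XO./XX., (2,2):-1/OOX/XO./.XX
[OOX/XOX/.X.] end (terminal -1, O#5); searched .OX/.../.X. to 6

PV length from [.OX/.../.X.]: 4 plies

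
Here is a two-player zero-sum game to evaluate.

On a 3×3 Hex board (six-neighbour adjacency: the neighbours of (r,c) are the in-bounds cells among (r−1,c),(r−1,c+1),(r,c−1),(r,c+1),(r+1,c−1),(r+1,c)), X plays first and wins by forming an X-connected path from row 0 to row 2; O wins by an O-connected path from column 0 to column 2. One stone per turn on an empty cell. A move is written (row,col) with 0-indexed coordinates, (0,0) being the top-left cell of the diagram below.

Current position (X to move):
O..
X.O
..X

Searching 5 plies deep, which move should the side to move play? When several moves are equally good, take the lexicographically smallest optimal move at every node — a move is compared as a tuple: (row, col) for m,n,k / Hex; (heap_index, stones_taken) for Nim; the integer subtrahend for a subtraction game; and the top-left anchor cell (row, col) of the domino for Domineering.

X's best at [O../X.O/..X]: (1,1)

[O../X.O/..X] X move#1: (0,1):-1/OX./X.O/..X, (0,2):-1/O.X/X.O/..X, (1,1):+1/O../XXO/..X*, (2,0):-1/O../X.O/X.X, (2,1):-1/O../X.O/.XX
[O../XXO/..X] O move#2: (0,1):-1/OO./XXO/..X*, (0,2):-1/O.O/XXO/..X, (2,0):-1/O../XXO/O.X, (2,1):-1/O../XXO/.OX
[OO./XXO/..X] X move#3: (0,2):+1/OOX/XXO/..X*, (2,0):-1/OO./XXO/X.X, (2,1):-1/OO./XXO/.XX
[OOX/XXO/..X] O move#4: (2,0):-1/OOX/XXO/O.X*, (2,1):-1/OOX/XXO/.OX
[OOX/XXO/O.X] X move#5: (2,1):+1/OOX/XXO/OXX*
[OOX/XXO/OXX] end (terminal -1, O#6); searched O../X.O/..X to 5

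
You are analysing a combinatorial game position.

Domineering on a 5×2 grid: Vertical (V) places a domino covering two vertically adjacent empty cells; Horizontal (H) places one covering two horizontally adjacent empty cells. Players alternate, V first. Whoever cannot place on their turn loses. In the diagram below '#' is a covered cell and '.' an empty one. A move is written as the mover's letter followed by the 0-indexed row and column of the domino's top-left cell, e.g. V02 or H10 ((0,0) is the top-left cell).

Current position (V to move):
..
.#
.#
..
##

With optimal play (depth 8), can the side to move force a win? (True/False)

V winning at [../.#/.#/../##]: False

[../.#/.#/../##] V move#1: V00:-1/#./##/.#/../##*, V10:-1/../##/##/../##, V20:-1/../.#/##/#./##
[#./##/.#/../##] H move#2: H30:+1/#./##/.#/##/##*
[#./##/.#/##/##] end (terminal -1, V#3); searched ../.#/.#/../## to 8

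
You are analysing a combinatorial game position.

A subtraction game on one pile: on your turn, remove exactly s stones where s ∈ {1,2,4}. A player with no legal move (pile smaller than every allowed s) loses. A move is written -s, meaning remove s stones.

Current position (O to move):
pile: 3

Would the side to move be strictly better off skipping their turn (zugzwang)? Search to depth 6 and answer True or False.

zugzwang(3, O) = True

p1 O@[3]: -1[2]-1* -2[1]-1
p2 X@[2]: -1[1]-1 -2[0]+1*
p3 O@[0] terminal -1; root [3] d6
suppose O passes — search the same position with X to move:
pass> p1 X@[3]: -1[2]-1* -2[1]-1
pass> p2 O@[2]: -1[1]-1 -2[0]+1*
pass> p3 X@[0] terminal -1; root [3] d6
for O: play -1, pass +1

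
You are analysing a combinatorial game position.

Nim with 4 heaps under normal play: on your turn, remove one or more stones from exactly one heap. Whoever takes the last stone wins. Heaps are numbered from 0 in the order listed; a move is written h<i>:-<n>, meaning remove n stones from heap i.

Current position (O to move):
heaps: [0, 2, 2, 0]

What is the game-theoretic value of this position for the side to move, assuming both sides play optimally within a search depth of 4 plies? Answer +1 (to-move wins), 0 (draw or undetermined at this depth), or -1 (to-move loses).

value((0,2,2,0), O) = -1

[(0,2,2,0)] O move#1: h1:-1:-1/(0,1,2,0)*, h1:-2:-1/(0,0,2,0), h2:-1:-1/(0,2,1,0), h2:-2:-1/(0,2,0,0)
[(0,1,2,0)] X move#2: h1:-1:-1/(0,0,2,0), h2:-1:+1/(0,1,1,0)*, h2:-2:-1/(0,1,0,0)
[(0,1,1,0)] O move#3: h1:-1:-1/(0,0,1,0)*, h2:-1:-1/(0,1,0,0)
[(0,0,1,0)] X move#4: h2:-1:+1/(0,0,0,0)*
[(0,0,0,0)] end (terminal -1, O#5); searched (0,2,2,0) to 4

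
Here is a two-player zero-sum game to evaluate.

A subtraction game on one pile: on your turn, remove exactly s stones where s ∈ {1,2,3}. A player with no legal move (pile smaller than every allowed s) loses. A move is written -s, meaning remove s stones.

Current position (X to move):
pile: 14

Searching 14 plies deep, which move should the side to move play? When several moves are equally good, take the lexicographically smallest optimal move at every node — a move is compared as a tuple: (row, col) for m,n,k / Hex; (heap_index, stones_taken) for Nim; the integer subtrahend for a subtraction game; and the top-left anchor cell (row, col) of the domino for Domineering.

X's best at [14]: -2

ply 1, X at 14 | -1=-1→13; -2=+1→12*; -3=-1→11
ply 2, O at 12 | -1=-1→11*; -2=-1→10; -3=-1→9
ply 3, X at 11 | -1=-1→10; -2=-1→9; -3=+1→8*
ply 4, O at 8 | -1=-1→7*; -2=-1→6; -3=-1→5
ply 5, X at 7 | -1=-1→6; -2=-1→5; -3=+1→4*
ply 6, O at 4 | -1=-1→3*; -2=-1→2; -3=-1→1
ply 7, X at 3 | -1=-1→2; -2=-1→1; -3=+1→0*
ply 8: 0 is terminal -1 (O); from 14 depth 14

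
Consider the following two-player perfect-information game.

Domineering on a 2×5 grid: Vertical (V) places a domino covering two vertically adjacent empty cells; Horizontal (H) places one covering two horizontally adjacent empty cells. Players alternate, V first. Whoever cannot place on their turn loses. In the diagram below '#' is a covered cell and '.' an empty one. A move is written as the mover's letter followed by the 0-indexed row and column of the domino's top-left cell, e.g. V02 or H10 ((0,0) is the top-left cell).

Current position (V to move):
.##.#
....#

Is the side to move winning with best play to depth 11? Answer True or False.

ply 1, V at .##.#/....# | V00=-1→###.#/#...#*; V03=-1→.####/...##
ply 2, H at ###.#/#...# | H11=-1→###.#/###.#; H12=+1→###.#/#.###*
ply 3: ###.#/#.### is terminal -1 (V); from .##.#/....# depth 11

V winning at [.##.#/....#]: False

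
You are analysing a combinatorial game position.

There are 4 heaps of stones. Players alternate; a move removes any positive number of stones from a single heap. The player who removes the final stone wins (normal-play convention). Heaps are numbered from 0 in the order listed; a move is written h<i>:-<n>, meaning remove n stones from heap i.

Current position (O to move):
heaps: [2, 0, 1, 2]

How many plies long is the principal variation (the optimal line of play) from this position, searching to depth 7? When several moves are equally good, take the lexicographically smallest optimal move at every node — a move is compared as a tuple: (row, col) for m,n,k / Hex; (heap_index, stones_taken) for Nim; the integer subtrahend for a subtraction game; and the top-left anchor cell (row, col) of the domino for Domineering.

PV length from [(2,0,1,2)]: 5 plies

[(2,0,1,2)] O move#1: h0:-1:-1/(1,0,1,2), h0:-2:-1/(0,0,1,2), h2:-1:+1/(2,0,0,2)*, h3:-1:-1/(2,0,1,1), h3:-2:-1/(2,0,1,0)
[(2,0,0,2)] X move#2: h0:-1:-1/(1,0,0,2)*, h0:-2:-1/(0,0,0,2), h3:-1:-1/(2,0,0,1), h3:-2:-1/(2,0,0,0)
[(1,0,0,2)] O move#3: h0:-1:-1/(0,0,0,2), h3:-1:+1/(1,0,0,1)*, h3:-2:-1/(1,0,0,0)
[(1,0,0,1)] X move#4: h0:-1:-1/(0,0,0,1)*, h3:-1:-1/(1,0,0,0)
[(0,0,0,1)] O move#5: h3:-1:+1/(0,0,0,0)*
[(0,0,0,0)] end (terminal -1, X#6); searched (2,0,1,2) to 7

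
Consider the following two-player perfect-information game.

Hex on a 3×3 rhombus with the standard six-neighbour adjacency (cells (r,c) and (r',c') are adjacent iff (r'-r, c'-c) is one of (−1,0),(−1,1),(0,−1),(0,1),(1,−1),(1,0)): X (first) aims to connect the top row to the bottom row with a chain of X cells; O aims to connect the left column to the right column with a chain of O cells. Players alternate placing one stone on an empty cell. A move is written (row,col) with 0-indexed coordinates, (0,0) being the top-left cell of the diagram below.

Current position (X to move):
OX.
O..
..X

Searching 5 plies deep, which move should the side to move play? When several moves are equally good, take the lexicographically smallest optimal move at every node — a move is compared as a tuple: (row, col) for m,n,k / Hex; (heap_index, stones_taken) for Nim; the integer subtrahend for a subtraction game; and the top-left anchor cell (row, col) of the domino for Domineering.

ply 1, X at OX./O../..X | (0,2)=+1→OXX/O../..X*; (1,1)=+1→OX./OX./..X; (1,2)=+1→OX./O.X/..X; (2,0)=-1→OX./O../X.X; (2,1)=-1→OX./O../.XX
ply 2, O at OXX/O../..X | (1,1)=-1→OXX/OO./..X*; (1,2)=-1→OXX/O.O/..X; (2,0)=-1→OXX/O../O.X; (2,1)=-1→OXX/O../.OX
ply 3, X at OXX/OO./..X | (1,2)=+1→OXX/OOX/..X*; (2,0)=-1→OXX/OO./X.X; (2,1)=-1→OXX/OO./.XX
ply 4: OXX/OOX/..X is terminal -1 (O); from OX./O../..X depth 5

X's best at [OX./O../..X]: (0,2)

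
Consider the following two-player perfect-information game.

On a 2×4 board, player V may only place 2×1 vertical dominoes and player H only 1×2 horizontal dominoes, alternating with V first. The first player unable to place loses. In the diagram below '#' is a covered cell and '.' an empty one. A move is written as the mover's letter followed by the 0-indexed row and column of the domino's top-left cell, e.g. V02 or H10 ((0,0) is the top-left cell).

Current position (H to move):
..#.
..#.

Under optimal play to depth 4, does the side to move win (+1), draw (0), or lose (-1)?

ply 1, H at ..#./..#. | H00=+1→###./..#.*; H10=+1→..#./###.
ply 2, V at ###./..#. | V03=-1→####/..##*
ply 3, H at ####/..## | H10=+1→####/####*
ply 4: ####/#### is terminal -1 (V); from ..#./..#. depth 4

value(..#./..#., H) = +1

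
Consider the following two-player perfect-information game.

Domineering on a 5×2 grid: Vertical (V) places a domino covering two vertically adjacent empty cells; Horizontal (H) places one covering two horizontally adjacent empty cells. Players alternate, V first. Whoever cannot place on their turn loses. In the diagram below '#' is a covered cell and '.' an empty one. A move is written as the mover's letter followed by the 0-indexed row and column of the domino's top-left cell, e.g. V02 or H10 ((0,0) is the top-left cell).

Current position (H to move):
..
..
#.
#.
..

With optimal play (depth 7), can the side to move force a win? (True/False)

p1 H@[../../#./#./..]: H00[##/../#./#./..]+1* H10[../##/#./#./..]+1 H40[../../#./#./##]-1
p2 V@[##/../#./#./..]: V11[##/.#/##/#./..]-1* V21[##/../##/##/..]-1 V31[##/../#./##/.#]-1
p3 H@[##/.#/##/#./..]: H40[##/.#/##/#./##]+1*
p4 V@[##/.#/##/#./##] terminal -1; root [../../#./#./..] d7

H winning at [../../#./#./..]: True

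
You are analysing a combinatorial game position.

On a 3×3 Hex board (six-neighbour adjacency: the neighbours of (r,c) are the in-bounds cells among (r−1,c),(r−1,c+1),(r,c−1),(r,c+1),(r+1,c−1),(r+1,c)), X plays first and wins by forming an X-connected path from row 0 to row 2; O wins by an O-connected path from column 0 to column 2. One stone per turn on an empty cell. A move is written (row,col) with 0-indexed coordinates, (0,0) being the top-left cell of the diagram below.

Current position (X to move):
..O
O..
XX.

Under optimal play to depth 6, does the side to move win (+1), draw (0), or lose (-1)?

value(..O/O../XX., X) = -1

p1 X@[..O/O../XX.]: (0,0)[X.O/O../XX.]-1* (0,1)[.XO/O../XX.]-1 (1,1)[..O/OX./XX.]-1 (1,2)[..O/O.X/XX.]-1 (2,2)[..O/O../XXX]-1
p2 O@[X.O/O../XX.]: (0,1)[XOO/O../XX.]+1* (1,1)[X.O/OO./XX.]+1 (1,2)[X.O/O.O/XX.]+1 (2,2)[X.O/O../XXO]+1
p3 X@[XOO/O../XX.] terminal -1; root [..O/O../XX.] d6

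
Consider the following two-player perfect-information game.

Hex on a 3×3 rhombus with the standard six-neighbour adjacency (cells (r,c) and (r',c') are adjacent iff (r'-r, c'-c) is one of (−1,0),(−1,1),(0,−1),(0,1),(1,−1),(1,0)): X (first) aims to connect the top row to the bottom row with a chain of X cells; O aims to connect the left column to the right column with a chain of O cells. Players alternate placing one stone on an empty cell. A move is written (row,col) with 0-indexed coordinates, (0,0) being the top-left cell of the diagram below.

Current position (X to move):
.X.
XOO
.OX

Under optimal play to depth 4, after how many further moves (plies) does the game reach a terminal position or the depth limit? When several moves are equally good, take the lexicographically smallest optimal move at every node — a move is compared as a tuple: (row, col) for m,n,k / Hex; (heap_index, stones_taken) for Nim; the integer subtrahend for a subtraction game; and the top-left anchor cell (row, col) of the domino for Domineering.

PV length from [.X./XOO/.OX]: 1 ply

ply 1, X at .X./XOO/.OX | (0,0)=-1→XX./XOO/.OX; (0,2)=-1→.XX/XOO/.OX; (2,0)=+1→.X./XOO/XOX*
ply 2: .X./XOO/XOX is terminal -1 (O); from .X./XOO/.OX depth 4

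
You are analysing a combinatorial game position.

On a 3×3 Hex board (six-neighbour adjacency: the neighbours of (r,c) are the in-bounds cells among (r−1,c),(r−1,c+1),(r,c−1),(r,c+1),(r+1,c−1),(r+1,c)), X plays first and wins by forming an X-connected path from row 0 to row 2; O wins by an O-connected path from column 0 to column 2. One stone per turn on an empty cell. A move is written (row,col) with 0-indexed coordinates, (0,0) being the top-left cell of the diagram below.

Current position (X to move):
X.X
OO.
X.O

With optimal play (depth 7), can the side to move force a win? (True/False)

X winning at [X.X/OO./X.O]: False

ply 1, X at X.X/OO./X.O | (0,1)=-1→XXX/OO./X.O*; (1,2)=-1→X.X/OOX/X.O; (2,1)=-1→X.X/OO./XXO
ply 2, O at XXX/OO./X.O | (1,2)=+1→XXX/OOO/X.O*; (2,1)=+1→XXX/OO./XOO
ply 3: XXX/OOO/X.O is terminal -1 (X); from X.X/OO./X.O depth 7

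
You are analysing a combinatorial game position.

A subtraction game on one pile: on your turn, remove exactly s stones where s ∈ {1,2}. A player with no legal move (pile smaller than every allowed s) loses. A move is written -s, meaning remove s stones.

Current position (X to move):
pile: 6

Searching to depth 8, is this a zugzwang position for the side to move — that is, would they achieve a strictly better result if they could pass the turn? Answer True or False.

ply 1, X at 6 | -1=-1→5*; -2=-1→4
ply 2, O at 5 | -1=-1→4; -2=+1→3*
ply 3, X at 3 | -1=-1→2*; -2=-1→1
ply 4, O at 2 | -1=-1→1; -2=+1→0*
ply 5: 0 is terminal -1 (X); from 6 depth 8
pass branch (O moves first from the same position):
  | ply 1, O at 6 | -1=-1→5*; -2=-1→4
  | ply 2, X at 5 | -1=-1→4; -2=+1→3*
  | ply 3, O at 3 | -1=-1→2*; -2=-1→1
  | ply 4, X at 2 | -1=-1→1; -2=+1→0*
  | ply 5: 0 is terminal -1 (O); from 6 depth 8
X moving scores -1; X passing scores +1

zugzwang(6, X) = True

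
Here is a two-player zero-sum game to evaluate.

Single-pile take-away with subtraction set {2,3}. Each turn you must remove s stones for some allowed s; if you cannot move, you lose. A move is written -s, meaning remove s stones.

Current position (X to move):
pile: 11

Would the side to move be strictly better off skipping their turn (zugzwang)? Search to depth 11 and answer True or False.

p1 X@[11]: -2[9]-1* -3[8]-1
p2 O@[9]: -2[7]-1 -3[6]+1*
p3 X@[6]: -2[4]-1* -3[3]-1
p4 O@[4]: -2[2]-1 -3[1]+1*
p5 X@[1] terminal -1; root [11] d11
pass branch (O moves first from the same position):
  | p1 O@[11]: -2[9]-1* -3[8]-1
  | p2 X@[9]: -2[7]-1 -3[6]+1*
  | p3 O@[6]: -2[4]-1* -3[3]-1
  | p4 X@[4]: -2[2]-1 -3[1]+1*
  | p5 O@[1] terminal -1; root [11] d11
X moving scores -1; X passing scores +1

zugzwang(11, X) = True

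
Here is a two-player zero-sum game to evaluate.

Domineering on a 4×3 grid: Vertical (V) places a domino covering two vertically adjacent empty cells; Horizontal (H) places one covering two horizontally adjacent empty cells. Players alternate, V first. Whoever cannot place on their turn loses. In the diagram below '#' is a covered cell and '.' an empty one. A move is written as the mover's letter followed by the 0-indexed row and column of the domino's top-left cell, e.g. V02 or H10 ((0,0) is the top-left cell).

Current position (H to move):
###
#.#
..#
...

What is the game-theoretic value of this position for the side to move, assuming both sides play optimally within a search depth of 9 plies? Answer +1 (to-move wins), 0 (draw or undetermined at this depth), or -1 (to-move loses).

value(###/#.#/..#/..., H) = +1

p1 H@[###/#.#/..#/...]: H20[###/#.#/###/...]+1* H30[###/#.#/..#/##.]-1 H31[###/#.#/..#/.##]-1
p2 V@[###/#.#/###/...] terminal -1; root [###/#.#/..#/...] d9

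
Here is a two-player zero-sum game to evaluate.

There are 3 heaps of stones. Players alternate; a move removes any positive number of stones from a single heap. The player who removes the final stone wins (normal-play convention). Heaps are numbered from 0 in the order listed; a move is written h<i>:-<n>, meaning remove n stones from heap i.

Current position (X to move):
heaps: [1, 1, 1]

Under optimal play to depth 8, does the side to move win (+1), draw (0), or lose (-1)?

[(1,1,1)] X move#1: h0:-1:+1/(0,1,1)*, h1:-1:+1/(1,0,1), h2:-1:+1/(1,1,0)
[(0,1,1)] O move#2: h1:-1:-1/(0,0,1)*, h2:-1:-1/(0,1,0)
[(0,0,1)] X move#3: h2:-1:+1/(0,0,0)*
[(0,0,0)] end (terminal -1, O#4); searched (1,1,1) to 8

value((1,1,1), X) = +1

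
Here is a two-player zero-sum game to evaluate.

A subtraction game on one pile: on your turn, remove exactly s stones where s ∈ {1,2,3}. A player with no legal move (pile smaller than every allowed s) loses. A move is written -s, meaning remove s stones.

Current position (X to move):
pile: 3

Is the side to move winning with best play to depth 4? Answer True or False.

p1 X@[3]: -1[2]-1 -2[1]-1 -3[0]+1*
p2 O@[0] terminal -1; root [3] d4

X winning at [3]: True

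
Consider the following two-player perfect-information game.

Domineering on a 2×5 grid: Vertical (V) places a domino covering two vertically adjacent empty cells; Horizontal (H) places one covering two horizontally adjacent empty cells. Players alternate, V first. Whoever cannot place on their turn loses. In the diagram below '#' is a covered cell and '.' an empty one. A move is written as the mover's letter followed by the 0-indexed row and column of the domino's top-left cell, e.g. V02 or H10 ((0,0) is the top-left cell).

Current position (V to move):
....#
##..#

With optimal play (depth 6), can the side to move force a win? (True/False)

p1 V@[....#/##..#]: V02[..#.#/###.#]+1* V03[...##/##.##]-1
p2 H@[..#.#/###.#]: H00[###.#/###.#]-1*
p3 V@[###.#/###.#]: V03[#####/#####]+1*
p4 H@[#####/#####] terminal -1; root [....#/##..#] d6

V winning at [....#/##..#]: True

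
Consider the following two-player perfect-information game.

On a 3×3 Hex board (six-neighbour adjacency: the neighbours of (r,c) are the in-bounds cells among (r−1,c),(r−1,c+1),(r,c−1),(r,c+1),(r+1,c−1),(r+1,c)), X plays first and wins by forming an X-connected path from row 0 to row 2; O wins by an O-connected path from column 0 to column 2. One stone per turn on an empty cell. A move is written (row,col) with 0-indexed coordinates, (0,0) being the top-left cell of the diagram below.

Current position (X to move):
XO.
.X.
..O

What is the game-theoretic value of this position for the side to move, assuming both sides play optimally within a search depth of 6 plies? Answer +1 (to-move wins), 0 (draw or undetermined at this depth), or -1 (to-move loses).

p1 X@[XO./.X./..O]: (0,2)[XOX/.X./..O]+1* (1,0)[XO./XX./..O]+1 (1,2)[XO./.XX/..O]+1 (2,0)[XO./.X./X.O]+1 (2,1)[XO./.X./.XO]+1
p2 O@[XOX/.X./..O]: (1,0)[XOX/OX./..O]-1* (1,2)[XOX/.XO/..O]-1 (2,0)[XOX/.X./O.O]-1 (2,1)[XOX/.X./.OO]-1
p3 X@[XOX/OX./..O]: (1,2)[XOX/OXX/..O]+1* (2,0)[XOX/OX./X.O]+1 (2,1)[XOX/OX./.XO]+1
p4 O@[XOX/OXX/..O]: (2,0)[XOX/OXX/O.O]-1* (2,1)[XOX/OXX/.OO]-1
p5 X@[XOX/OXX/O.O]: (2,1)[XOX/OXX/OXO]+1*
p6 O@[XOX/OXX/OXO] terminal -1; root [XO./.X./..O] d6

value(XO./.X./..O, X) = +1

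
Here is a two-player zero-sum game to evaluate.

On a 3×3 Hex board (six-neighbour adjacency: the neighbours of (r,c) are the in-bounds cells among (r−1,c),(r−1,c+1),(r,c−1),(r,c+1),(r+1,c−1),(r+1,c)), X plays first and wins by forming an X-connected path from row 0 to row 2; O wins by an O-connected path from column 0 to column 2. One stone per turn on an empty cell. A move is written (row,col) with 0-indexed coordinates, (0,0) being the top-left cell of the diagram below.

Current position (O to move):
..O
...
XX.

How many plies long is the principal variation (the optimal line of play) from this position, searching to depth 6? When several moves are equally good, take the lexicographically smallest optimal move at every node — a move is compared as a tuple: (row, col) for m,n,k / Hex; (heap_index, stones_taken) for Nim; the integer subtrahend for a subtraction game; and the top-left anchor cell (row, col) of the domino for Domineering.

PV length from [..O/.../XX.]: 3 plies

ply 1, O at ..O/.../XX. | (0,0)=-1→O.O/.../XX.; (0,1)=+1→.OO/.../XX.*; (1,0)=+1→..O/O../XX.; (1,1)=-1→..O/.O./XX.; (1,2)=-1→..O/..O/XX.; (2,2)=-1→..O/.../XXO
ply 2, X at .OO/.../XX. | (0,0)=-1→XOO/.../XX.*; (1,0)=-1→.OO/X../XX.; (1,1)=-1→.OO/.X./XX.; (1,2)=-1→.OO/..X/XX.; (2,2)=-1→.OO/.../XXX
ply 3, O at XOO/.../XX. | (1,0)=+1→XOO/O../XX.*; (1,1)=-1→XOO/.O./XX.; (1,2)=-1→XOO/..O/XX.; (2,2)=-1→XOO/.../XXO
ply 4: XOO/O../XX. is terminal -1 (X); from ..O/.../XX. depth 6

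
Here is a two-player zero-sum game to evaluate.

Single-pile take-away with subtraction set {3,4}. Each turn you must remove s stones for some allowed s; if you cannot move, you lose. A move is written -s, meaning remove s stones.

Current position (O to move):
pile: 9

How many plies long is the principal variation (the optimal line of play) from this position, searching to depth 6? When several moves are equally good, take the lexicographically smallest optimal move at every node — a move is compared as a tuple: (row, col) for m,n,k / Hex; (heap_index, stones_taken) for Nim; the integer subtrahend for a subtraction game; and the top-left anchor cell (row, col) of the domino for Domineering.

p1 O@[9]: -3[6]-1* -4[5]-1
p2 X@[6]: -3[3]-1 -4[2]+1*
p3 O@[2] terminal -1; root [9] d6

PV length from [9]: 2 plies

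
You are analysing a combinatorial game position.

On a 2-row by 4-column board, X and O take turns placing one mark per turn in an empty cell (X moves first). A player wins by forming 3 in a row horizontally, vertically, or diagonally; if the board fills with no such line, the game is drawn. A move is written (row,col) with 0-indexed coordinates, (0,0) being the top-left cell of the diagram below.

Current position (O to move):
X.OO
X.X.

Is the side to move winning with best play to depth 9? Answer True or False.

[X.OO/X.X.] O move#1: (0,1):+1/XOOO/X.X.*, (1,1):+0/X.OO/XOX., (1,3):-1/X.OO/X.XO
[XOOO/X.X.] end (terminal -1, X#2); searched X.OO/X.X. to 9

O winning at [X.OO/X.X.]: True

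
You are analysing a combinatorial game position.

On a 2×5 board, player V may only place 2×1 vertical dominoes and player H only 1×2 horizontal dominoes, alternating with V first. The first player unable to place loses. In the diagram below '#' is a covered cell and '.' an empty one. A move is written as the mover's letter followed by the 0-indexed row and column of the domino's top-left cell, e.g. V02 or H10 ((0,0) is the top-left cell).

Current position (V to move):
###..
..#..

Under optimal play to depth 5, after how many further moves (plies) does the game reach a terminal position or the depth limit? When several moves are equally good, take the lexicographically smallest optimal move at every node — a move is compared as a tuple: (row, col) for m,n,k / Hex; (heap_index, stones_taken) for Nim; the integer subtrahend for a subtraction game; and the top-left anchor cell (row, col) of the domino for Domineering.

PV length from [###../..#..]: 3 plies

[###../..#..] V move#1: V03:+1/####./..##.*, V04:+1/###.#/..#.#
[####./..##.] H move#2: H10:-1/####./####.*
[####./####.] V move#3: V04:+1/#####/#####*
[#####/#####] end (terminal -1, H#4); searched ###../..#.. to 5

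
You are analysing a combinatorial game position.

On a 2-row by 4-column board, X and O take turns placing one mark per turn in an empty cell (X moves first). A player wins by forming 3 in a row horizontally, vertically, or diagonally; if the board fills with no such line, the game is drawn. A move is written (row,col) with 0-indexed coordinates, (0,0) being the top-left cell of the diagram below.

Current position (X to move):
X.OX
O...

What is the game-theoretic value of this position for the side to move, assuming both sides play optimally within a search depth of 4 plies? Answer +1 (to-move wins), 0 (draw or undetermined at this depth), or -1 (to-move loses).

value(X.OX/O..., X) = 0

ply 1, X at X.OX/O... | (0,1)=+0→XXOX/O...*; (1,1)=+0→X.OX/OX..; (1,2)=+0→X.OX/O.X.; (1,3)=+0→X.OX/O..X
ply 2, O at XXOX/O... | (1,1)=+0→XXOX/OO..*; (1,2)=+0→XXOX/O.O.; (1,3)=+0→XXOX/O..O
ply 3, X at XXOX/OO.. | (1,2)=+0→XXOX/OOX.*; (1,3)=-1→XXOX/OO.X
ply 4, O at XXOX/OOX. | (1,3)=+0→XXOX/OOXO*
ply 5: XXOX/OOXO is terminal +0 (X); from X.OX/O... depth 4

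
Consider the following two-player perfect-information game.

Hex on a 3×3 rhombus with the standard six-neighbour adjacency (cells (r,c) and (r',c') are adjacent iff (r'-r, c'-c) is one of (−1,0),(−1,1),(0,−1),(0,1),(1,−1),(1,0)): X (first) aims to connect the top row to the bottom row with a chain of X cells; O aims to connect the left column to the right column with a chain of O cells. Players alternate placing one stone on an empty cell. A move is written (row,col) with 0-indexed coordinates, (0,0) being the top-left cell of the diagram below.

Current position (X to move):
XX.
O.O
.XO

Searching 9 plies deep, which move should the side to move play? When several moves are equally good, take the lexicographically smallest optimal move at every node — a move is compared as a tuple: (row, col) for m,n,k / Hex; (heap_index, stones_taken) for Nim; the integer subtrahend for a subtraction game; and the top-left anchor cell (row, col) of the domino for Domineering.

p1 X@[XX./O.O/.XO]: (0,2)[XXX/O.O/.XO]-1 (1,1)[XX./OXO/.XO]+1* (2,0)[XX./O.O/XXO]-1
p2 O@[XX./OXO/.XO] terminal -1; root [XX./O.O/.XO] d9

X's best at [XX./O.O/.XO]: (1,1)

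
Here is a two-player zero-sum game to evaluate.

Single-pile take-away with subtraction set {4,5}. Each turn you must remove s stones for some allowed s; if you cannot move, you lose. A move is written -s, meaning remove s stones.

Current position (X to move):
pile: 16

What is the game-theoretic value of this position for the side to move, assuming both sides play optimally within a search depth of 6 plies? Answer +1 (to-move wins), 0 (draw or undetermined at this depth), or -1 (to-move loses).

ply 1, X at 16 | -4=+1→12*; -5=+1→11
ply 2, O at 12 | -4=-1→8*; -5=-1→7
ply 3, X at 8 | -4=-1→4; -5=+1→3*
ply 4: 3 is terminal -1 (O); from 16 depth 6

value(16, X) = +1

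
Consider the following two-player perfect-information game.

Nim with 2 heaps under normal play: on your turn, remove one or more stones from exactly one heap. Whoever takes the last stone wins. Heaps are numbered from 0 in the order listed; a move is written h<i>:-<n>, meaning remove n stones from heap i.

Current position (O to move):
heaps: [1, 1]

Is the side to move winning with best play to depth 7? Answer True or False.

ply 1, O at (1,1) | h0:-1=-1→(0,1)*; h1:-1=-1→(1,0)
ply 2, X at (0,1) | h1:-1=+1→(0,0)*
ply 3: (0,0) is terminal -1 (O); from (1,1) depth 7

O winning at [(1,1)]: False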